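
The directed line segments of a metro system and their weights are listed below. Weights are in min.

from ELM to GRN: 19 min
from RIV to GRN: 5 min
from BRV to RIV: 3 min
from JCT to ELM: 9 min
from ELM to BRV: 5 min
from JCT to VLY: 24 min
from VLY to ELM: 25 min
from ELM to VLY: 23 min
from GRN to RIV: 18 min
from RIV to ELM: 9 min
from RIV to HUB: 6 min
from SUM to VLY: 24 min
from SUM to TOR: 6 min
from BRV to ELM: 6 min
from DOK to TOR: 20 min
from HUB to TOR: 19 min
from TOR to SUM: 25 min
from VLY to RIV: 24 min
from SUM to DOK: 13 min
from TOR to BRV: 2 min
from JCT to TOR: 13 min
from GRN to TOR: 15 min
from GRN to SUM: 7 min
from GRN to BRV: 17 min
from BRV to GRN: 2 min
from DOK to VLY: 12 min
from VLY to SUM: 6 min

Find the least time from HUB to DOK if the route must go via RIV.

49 min

Best HUB to RIV: HUB → TOR → BRV → RIV costing 24
Shortest RIV→DOK: RIV → GRN → SUM → DOK = 25
Total via RIV: 24 + 25 = 49 min.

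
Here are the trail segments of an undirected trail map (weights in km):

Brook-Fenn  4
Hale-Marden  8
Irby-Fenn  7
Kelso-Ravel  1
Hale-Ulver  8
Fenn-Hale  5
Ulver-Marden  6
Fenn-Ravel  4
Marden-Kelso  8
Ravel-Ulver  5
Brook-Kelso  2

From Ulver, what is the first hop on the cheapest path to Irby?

Candidate routes:
Ulver → Ravel → Fenn → Irby: 5+4+7 = 16
Ulver → Ravel → Kelso → Brook → Fenn → Irby: 5+1+2+4+7 = 19
The minimum is 16 km via Ulver → Ravel → Fenn → Irby.
So from Ulver the first move is to Ravel.

Ravel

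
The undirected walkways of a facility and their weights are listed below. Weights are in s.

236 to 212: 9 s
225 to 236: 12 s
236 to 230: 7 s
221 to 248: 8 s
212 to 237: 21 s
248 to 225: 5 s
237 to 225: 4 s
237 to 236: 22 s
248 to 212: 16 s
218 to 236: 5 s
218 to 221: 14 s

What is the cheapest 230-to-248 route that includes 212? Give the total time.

Best 230 to 212: 230–236–212 costing 16
Shortest 212→248: 212–248 = 16
Total via 212: 16 + 16 = 32 s.

32 s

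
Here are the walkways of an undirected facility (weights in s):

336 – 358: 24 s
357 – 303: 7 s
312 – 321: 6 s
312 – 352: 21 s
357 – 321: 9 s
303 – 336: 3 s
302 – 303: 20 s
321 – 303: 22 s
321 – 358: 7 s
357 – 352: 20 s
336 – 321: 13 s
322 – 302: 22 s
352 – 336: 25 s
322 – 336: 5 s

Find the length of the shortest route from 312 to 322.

Shortest distances from 312:
312: 0
321: 6  (via 312)
358: 13  (via 321)
357: 15  (via 321)
336: 19  (via 321)
352: 21  (via 312)
303: 22  (via 357)
322: 24  (via 336)
Shortest route: 312 → 321 → 336 → 322 = 24 s.

24 s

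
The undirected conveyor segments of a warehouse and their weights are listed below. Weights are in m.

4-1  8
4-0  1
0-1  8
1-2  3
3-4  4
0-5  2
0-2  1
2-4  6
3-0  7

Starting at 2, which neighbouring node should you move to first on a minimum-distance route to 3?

0

Enumerating some paths:
2–0–3: 1+7 = 8
2–0–4–3: 1+1+4 = 6
2–4–3: 6+4 = 10
Cheapest is 2–0–4–3 at 6 m.
So from 2 the first move is to 0.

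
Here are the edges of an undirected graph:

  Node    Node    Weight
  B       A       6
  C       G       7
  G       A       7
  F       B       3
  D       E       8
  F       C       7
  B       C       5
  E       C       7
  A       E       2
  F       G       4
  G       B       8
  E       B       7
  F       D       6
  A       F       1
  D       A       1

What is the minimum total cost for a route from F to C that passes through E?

Shortest F→E: F–A–E = 3
Best E to C: E–C costing 7
Total via E: 3 + 7 = 10.

10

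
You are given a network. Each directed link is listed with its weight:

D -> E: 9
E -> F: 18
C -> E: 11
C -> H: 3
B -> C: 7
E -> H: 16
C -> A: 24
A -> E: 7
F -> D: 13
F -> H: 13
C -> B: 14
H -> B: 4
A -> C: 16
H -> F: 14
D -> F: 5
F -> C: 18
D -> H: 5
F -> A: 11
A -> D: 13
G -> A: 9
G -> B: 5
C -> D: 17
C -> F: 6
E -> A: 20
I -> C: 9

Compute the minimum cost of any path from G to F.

18

Compare a few routes:
G → A → D → F: 9+13+5 = 27
G → B → C → F: 5+7+6 = 18
The minimum is 18 via G → B → C → F.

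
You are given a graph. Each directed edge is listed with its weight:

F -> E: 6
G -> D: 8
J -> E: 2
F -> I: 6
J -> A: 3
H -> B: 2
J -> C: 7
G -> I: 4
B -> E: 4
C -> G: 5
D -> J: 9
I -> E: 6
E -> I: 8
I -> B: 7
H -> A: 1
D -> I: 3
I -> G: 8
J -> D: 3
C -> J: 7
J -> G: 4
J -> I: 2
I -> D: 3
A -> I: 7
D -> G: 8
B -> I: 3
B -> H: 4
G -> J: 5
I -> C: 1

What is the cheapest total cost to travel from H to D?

Shortest distances from H:
H: 0
A: 1  (via H)
B: 2  (via H)
I: 5  (via B)
C: 6  (via I)
E: 6  (via B)
D: 8  (via I)
Shortest route: H–B–I–D = 8.

8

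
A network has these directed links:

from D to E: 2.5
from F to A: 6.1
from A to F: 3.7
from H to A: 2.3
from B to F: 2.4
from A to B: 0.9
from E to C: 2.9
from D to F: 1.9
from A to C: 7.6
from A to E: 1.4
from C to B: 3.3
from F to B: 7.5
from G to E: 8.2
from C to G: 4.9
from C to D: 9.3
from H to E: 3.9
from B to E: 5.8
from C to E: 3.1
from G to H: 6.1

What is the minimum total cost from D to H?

Running Dijkstra from D:
D: 0
F: 1.9  (via D)
E: 2.5  (via D)
C: 5.4  (via E)
A: 8  (via F)
B: 8.7  (via C)
G: 10.3  (via C)
H: 16.4  (via G)
Shortest route: D → E → C → G → H = 16.4.

16.4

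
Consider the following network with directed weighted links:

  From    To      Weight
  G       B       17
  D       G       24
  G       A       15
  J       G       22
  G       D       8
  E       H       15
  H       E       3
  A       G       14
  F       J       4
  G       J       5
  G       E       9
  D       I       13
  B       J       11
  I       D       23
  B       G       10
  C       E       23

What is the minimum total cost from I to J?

52

Running Dijkstra from I:
I: 0
D: 23  (via I)
G: 47  (via D)
J: 52  (via G)
Shortest route: I → D → G → J = 52.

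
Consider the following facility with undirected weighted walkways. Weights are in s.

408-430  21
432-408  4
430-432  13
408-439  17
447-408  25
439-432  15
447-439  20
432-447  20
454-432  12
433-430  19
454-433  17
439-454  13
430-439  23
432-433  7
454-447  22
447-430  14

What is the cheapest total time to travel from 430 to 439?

Compare a few routes:
430 - 432 - 408 - 439: 13+4+17 = 34
430 - 447 - 439: 14+20 = 34
430 - 439: 23 = 23
430 - 432 - 439: 13+15 = 28
The minimum is 23 s via 430 - 439.

23 s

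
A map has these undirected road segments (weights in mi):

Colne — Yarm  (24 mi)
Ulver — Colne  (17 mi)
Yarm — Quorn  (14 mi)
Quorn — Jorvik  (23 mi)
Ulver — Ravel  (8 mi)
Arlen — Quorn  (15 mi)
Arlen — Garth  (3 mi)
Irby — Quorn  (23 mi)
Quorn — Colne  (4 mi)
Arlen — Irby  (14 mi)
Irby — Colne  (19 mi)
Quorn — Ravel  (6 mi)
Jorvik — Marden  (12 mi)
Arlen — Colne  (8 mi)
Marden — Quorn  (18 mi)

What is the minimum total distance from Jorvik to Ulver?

Compare a few routes:
Jorvik–Marden–Quorn–Colne–Ulver: 12+18+4+17 = 51
Jorvik–Quorn–Colne–Ulver: 23+4+17 = 44
Jorvik–Quorn–Ravel–Ulver: 23+6+8 = 37
Jorvik–Marden–Quorn–Ravel–Ulver: 12+18+6+8 = 44
Cheapest is Jorvik–Quorn–Ravel–Ulver at 37 mi.

37 mi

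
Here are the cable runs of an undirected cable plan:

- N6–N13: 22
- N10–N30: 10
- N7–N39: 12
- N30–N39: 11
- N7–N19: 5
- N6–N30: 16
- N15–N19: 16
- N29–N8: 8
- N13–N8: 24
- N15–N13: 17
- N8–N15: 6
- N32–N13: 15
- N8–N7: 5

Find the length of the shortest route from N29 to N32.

Compare a few routes:
N29 → N8 → N13 → N32: 8+24+15 = 47
N29 → N8 → N15 → N13 → N32: 8+6+17+15 = 46
N29 → N8 → N7 → N19 → N15 → N13 → N32: 8+5+5+16+17+15 = 66
Cheapest is N29 → N8 → N15 → N13 → N32 at 46.

46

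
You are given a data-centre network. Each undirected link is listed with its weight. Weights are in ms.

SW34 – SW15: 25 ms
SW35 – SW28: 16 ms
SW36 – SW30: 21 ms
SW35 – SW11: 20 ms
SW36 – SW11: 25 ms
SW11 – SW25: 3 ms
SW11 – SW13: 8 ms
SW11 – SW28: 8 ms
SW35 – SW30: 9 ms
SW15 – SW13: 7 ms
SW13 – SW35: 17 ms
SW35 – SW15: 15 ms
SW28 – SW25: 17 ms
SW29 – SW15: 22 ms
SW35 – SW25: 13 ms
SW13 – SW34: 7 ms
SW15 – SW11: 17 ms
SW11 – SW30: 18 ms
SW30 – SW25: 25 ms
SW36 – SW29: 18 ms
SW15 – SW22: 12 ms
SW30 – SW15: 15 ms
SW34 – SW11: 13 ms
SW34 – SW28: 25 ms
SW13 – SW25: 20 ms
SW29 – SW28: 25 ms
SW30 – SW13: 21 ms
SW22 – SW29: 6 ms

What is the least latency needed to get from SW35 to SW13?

Running Dijkstra from SW35:
SW35: 0
SW30: 9  (via SW35)
SW25: 13  (via SW35)
SW15: 15  (via SW35)
SW28: 16  (via SW35)
SW11: 16  (via SW25)
SW13: 17  (via SW35)
Shortest route: SW35 → SW13 = 17 ms.

17 ms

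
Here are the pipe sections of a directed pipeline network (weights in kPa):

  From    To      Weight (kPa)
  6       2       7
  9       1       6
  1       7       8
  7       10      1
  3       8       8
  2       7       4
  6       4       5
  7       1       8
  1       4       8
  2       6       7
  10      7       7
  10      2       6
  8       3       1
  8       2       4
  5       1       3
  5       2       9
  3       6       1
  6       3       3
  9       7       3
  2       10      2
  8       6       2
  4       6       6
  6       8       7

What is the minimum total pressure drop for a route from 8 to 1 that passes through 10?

21 kPa

Shortest 8→10: 8–2–10 = 6
Best 10 to 1: 10–7–1 costing 15
Total via 10: 6 + 15 = 21 kPa.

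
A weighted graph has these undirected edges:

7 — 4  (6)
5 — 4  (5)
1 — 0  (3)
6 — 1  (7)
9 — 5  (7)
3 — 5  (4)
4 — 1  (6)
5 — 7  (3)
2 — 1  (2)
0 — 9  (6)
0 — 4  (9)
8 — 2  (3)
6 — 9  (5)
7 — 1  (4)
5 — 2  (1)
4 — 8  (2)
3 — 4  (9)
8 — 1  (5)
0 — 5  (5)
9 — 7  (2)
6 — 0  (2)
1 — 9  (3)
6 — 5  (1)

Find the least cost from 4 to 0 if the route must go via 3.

Best 4 to 3: 4–3 costing 9
Shortest 3→0: 3–5–6–0 = 7
Total via 3: 9 + 7 = 16.

16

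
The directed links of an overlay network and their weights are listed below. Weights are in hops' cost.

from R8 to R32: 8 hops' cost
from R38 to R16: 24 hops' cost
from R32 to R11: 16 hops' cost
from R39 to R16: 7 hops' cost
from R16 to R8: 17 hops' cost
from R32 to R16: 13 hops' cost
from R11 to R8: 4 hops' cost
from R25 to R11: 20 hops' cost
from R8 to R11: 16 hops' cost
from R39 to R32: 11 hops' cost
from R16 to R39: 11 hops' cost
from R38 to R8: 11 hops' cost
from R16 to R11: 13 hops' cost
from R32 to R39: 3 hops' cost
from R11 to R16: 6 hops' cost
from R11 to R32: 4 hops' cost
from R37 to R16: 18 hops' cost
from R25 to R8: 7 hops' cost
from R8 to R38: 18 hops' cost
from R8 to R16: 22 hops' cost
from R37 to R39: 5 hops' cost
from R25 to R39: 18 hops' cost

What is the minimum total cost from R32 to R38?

38 hops' cost

Candidate routes:
R32 - R39 - R16 - R11 - R8 - R38: 3+7+13+4+18 = 45
R32 - R11 - R8 - R38: 16+4+18 = 38
Cheapest is R32 - R11 - R8 - R38 at 38 hops' cost.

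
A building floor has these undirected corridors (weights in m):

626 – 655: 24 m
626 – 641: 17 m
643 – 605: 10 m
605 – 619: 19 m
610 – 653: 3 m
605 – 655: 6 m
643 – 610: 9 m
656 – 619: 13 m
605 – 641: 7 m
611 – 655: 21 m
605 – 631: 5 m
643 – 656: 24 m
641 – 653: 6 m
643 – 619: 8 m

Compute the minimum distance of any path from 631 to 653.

Enumerating some paths:
631 → 605 → 619 → 643 → 610 → 653: 5+19+8+9+3 = 44
631 → 605 → 641 → 653: 5+7+6 = 18
631 → 605 → 643 → 610 → 653: 5+10+9+3 = 27
Cheapest is 631 → 605 → 641 → 653 at 18 m.

18 m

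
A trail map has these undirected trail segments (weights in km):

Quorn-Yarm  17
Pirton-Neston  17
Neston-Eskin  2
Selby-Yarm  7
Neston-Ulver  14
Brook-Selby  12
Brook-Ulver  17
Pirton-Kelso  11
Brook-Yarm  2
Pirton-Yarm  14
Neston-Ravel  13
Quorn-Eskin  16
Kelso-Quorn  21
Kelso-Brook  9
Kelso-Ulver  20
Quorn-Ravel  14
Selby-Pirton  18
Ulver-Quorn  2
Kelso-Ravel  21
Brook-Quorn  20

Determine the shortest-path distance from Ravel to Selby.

Enumerating some paths:
Ravel–Quorn–Yarm–Selby: 14+17+7 = 38
Ravel–Kelso–Brook–Selby: 21+9+12 = 42
Ravel–Quorn–Ulver–Brook–Yarm–Selby: 14+2+17+2+7 = 42
Ravel–Kelso–Brook–Yarm–Selby: 21+9+2+7 = 39
Cheapest is Ravel–Quorn–Yarm–Selby at 38 km.

38 km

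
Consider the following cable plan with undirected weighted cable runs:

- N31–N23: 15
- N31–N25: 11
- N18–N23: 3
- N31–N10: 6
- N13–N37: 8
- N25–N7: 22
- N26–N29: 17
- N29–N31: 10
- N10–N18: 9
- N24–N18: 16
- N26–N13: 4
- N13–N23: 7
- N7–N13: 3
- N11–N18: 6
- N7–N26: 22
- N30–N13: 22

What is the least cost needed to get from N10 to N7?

22

Settle nodes by increasing distance from N10:
N10: 0
N31: 6  (via N10)
N18: 9  (via N10)
N23: 12  (via N18)
N11: 15  (via N18)
N29: 16  (via N31)
N25: 17  (via N31)
N13: 19  (via N23)
N7: 22  (via N13)
Shortest route: N10–N18–N23–N13–N7 = 22.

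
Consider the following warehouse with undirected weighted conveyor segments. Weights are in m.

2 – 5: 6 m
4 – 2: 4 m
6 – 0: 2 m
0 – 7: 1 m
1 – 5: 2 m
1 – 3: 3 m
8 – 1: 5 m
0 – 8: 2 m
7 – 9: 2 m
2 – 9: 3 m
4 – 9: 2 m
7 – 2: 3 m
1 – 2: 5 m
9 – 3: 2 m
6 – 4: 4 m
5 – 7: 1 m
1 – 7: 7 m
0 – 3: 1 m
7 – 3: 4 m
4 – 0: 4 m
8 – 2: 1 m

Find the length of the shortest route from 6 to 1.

Compare a few routes:
6 - 0 - 3 - 7 - 5 - 1: 2+1+4+1+2 = 10
6 - 0 - 8 - 1: 2+2+5 = 9
6 - 0 - 3 - 9 - 7 - 5 - 1: 2+1+2+2+1+2 = 10
6 - 0 - 3 - 1: 2+1+3 = 6
Cheapest is 6 - 0 - 3 - 1 at 6 m.

6 m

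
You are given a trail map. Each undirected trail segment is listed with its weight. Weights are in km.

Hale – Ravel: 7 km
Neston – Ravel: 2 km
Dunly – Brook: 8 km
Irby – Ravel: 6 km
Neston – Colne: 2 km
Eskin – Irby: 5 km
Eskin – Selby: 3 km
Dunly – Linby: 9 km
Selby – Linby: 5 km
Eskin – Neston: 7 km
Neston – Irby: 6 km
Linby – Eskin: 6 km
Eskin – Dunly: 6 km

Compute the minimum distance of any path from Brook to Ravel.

Enumerating some paths:
Brook → Dunly → Eskin → Irby → Ravel: 8+6+5+6 = 25
Brook → Dunly → Eskin → Neston → Ravel: 8+6+7+2 = 23
Cheapest is Brook → Dunly → Eskin → Neston → Ravel at 23 km.

23 km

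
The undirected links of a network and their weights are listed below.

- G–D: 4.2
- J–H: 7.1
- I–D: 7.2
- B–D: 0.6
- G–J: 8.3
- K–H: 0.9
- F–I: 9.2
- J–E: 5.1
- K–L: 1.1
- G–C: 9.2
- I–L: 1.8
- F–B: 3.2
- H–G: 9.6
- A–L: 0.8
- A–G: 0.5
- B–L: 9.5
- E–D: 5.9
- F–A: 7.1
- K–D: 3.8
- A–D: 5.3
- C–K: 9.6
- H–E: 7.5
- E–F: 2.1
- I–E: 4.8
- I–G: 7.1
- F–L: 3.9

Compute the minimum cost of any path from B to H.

5.3

Candidate routes:
B–D–A–L–K–H: 0.6+5.3+0.8+1.1+0.9 = 8.7
B–D–K–H: 0.6+3.8+0.9 = 5.3
B–D–G–A–L–K–H: 0.6+4.2+0.5+0.8+1.1+0.9 = 8.1
The minimum is 5.3 via B–D–K–H.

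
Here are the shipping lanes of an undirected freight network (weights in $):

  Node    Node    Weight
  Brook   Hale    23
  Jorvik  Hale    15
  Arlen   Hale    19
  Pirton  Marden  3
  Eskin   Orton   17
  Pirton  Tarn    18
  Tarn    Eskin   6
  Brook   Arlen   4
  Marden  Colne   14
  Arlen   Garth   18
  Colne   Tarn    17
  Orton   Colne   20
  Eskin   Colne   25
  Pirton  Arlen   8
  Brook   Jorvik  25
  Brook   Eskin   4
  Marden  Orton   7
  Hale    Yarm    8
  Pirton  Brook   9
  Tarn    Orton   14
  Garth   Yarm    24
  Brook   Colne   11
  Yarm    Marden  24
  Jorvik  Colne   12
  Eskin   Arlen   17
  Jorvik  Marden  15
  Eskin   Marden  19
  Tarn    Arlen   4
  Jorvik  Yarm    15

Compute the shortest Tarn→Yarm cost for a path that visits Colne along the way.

Shortest Tarn→Colne: Tarn → Colne = 17
Best Colne to Yarm: Colne → Jorvik → Yarm costing 27
Total via Colne: 17 + 27 = $44.

$44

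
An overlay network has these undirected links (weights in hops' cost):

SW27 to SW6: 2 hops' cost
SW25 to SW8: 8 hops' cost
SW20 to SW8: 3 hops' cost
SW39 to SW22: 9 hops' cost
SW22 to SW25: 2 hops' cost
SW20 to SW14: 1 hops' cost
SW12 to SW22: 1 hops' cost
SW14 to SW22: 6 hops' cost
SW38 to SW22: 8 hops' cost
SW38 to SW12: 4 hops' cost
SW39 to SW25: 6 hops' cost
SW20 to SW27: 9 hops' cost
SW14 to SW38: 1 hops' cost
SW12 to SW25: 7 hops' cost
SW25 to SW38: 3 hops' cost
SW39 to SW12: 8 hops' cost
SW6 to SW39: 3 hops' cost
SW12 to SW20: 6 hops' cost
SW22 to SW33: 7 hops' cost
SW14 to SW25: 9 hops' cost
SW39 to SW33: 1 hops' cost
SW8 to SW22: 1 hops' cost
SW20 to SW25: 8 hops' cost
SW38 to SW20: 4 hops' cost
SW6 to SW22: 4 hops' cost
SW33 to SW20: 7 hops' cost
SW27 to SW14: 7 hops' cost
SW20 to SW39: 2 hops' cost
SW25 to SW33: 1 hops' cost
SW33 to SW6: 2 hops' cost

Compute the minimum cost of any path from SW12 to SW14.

5 hops' cost

Compare a few routes:
SW12 → SW20 → SW14: 6+1 = 7
SW12 → SW38 → SW14: 4+1 = 5
SW12 → SW22 → SW8 → SW20 → SW14: 1+1+3+1 = 6
Cheapest is SW12 → SW38 → SW14 at 5 hops' cost.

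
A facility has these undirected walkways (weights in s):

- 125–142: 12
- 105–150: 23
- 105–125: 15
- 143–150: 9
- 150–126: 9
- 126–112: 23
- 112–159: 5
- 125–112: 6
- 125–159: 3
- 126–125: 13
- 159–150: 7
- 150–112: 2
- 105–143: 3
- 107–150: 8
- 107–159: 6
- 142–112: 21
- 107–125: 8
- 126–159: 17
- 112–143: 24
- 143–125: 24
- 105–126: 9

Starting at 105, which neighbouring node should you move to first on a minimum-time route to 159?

Candidate routes:
105–143–150–112–159: 3+9+2+5 = 19
105–143–150–159: 3+9+7 = 19
105–125–159: 15+3 = 18
The minimum is 18 s via 105–125–159.
So from 105 the first move is to 125.

125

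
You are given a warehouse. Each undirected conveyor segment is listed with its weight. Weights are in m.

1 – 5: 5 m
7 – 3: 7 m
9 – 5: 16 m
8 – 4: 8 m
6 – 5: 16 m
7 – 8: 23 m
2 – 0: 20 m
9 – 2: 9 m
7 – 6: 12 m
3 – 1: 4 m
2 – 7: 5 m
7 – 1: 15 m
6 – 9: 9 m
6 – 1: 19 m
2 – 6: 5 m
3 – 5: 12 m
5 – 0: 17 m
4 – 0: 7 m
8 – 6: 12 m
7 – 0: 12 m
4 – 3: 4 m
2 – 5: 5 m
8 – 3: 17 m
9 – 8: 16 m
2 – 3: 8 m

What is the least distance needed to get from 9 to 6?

Compare a few routes:
9–6: 9 = 9
9–2–6: 9+5 = 14
Cheapest is 9–6 at 9 m.

9 m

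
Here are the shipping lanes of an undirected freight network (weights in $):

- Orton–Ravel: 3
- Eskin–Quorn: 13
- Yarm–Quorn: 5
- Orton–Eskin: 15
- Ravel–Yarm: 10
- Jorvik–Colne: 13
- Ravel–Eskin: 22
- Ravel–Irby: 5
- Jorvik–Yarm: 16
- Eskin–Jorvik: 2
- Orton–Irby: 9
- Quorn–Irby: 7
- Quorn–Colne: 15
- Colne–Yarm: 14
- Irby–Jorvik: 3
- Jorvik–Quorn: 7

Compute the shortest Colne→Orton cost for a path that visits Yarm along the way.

Shortest Colne→Yarm: Colne–Yarm = 14
Best Yarm to Orton: Yarm–Ravel–Orton costing 13
Total via Yarm: 14 + 13 = $27.

$27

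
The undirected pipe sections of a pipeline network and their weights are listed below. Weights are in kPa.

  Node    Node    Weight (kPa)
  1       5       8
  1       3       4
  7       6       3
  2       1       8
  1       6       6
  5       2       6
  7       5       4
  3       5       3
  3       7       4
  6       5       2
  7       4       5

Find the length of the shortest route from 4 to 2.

15 kPa

Settle nodes by increasing distance from 4:
4: 0
7: 5  (via 4)
6: 8  (via 7)
3: 9  (via 7)
5: 9  (via 7)
1: 13  (via 3)
2: 15  (via 5)
Shortest route: 4 → 7 → 5 → 2 = 15 kPa.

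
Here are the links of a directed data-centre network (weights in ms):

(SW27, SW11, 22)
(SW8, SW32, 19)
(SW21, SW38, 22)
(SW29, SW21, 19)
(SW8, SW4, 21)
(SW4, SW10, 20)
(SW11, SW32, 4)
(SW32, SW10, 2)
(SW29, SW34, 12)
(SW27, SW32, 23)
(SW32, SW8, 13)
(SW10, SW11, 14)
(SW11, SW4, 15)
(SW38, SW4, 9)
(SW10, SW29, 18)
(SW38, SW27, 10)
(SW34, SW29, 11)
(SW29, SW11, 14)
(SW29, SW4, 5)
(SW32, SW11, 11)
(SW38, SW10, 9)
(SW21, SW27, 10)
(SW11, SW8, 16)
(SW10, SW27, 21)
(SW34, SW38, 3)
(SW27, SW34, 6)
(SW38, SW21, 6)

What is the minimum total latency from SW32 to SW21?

Enumerating some paths:
SW32 - SW10 - SW29 - SW34 - SW38 - SW21: 2+18+12+3+6 = 41
SW32 - SW10 - SW27 - SW34 - SW38 - SW21: 2+21+6+3+6 = 38
SW32 - SW10 - SW29 - SW21: 2+18+19 = 39
Cheapest is SW32 - SW10 - SW27 - SW34 - SW38 - SW21 at 38 ms.

38 ms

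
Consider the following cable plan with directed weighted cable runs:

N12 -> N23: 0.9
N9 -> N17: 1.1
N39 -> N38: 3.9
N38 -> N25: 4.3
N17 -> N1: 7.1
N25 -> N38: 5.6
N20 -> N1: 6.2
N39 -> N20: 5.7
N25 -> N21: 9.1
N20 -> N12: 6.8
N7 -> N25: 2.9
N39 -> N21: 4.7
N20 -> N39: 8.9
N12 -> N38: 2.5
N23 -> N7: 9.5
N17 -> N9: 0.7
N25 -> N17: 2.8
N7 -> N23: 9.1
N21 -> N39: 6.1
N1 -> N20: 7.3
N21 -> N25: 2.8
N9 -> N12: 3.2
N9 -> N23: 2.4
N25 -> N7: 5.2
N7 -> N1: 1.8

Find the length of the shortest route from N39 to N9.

Candidate routes:
N39 → N20 → N12 → N38 → N25 → N17 → N9: 5.7+6.8+2.5+4.3+2.8+0.7 = 22.8
N39 → N21 → N25 → N17 → N9: 4.7+2.8+2.8+0.7 = 11
N39 → N38 → N25 → N17 → N9: 3.9+4.3+2.8+0.7 = 11.7
The minimum is 11 via N39 → N21 → N25 → N17 → N9.

11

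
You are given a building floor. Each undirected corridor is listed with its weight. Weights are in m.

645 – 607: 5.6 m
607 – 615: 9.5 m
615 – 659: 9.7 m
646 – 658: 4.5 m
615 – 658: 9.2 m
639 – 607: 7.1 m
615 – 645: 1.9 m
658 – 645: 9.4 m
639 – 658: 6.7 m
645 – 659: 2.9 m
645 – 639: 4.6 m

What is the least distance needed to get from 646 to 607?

18.3 m

Settle nodes by increasing distance from 646:
646: 0
658: 4.5  (via 646)
639: 11.2  (via 658)
615: 13.7  (via 658)
645: 13.9  (via 658)
659: 16.8  (via 645)
607: 18.3  (via 639)
Shortest route: 646 → 658 → 639 → 607 = 18.3 m.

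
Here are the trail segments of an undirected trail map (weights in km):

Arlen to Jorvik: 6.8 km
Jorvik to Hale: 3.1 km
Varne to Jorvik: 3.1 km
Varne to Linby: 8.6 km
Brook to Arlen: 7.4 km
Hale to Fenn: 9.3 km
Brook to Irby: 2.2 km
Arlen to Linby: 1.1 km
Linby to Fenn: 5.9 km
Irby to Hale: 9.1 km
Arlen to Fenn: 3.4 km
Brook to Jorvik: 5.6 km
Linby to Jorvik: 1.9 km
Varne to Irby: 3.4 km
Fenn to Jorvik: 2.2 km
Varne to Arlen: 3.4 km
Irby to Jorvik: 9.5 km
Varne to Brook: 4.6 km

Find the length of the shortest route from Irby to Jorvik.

Enumerating some paths:
Irby–Brook–Jorvik: 2.2+5.6 = 7.8
Irby–Varne–Jorvik: 3.4+3.1 = 6.5
Cheapest is Irby–Varne–Jorvik at 6.5 km.

6.5 km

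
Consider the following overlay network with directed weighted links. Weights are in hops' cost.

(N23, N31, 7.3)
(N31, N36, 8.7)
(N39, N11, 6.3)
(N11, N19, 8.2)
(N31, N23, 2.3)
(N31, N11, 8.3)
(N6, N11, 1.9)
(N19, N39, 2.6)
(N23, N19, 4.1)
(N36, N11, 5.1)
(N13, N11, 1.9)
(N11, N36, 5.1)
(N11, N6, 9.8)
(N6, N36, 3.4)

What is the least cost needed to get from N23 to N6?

22.8 hops' cost

Candidate routes:
N23 - N31 - N11 - N6: 7.3+8.3+9.8 = 25.4
N23 - N19 - N39 - N11 - N6: 4.1+2.6+6.3+9.8 = 22.8
The minimum is 22.8 hops' cost via N23 - N19 - N39 - N11 - N6.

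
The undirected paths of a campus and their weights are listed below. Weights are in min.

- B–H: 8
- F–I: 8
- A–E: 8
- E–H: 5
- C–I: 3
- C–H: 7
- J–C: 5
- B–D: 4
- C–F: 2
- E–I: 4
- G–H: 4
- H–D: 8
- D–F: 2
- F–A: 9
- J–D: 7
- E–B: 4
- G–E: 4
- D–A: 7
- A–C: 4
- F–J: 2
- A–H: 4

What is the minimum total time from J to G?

15 min

Running Dijkstra from J:
J: 0
F: 2  (via J)
C: 4  (via F)
D: 4  (via F)
I: 7  (via C)
A: 8  (via C)
B: 8  (via D)
E: 11  (via I)
H: 11  (via C)
G: 15  (via E)
Shortest route: J–F–C–I–E–G = 15 min.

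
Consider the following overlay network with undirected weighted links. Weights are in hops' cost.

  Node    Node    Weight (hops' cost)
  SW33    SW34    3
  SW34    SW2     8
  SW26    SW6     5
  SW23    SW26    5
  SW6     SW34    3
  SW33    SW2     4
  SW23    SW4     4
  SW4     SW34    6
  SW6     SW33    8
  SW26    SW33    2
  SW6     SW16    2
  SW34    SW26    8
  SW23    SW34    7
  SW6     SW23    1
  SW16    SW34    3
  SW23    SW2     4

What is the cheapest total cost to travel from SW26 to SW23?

Settle nodes by increasing distance from SW26:
SW26: 0
SW33: 2  (via SW26)
SW6: 5  (via SW26)
SW23: 5  (via SW26)
Shortest route: SW26–SW23 = 5 hops' cost.

5 hops' cost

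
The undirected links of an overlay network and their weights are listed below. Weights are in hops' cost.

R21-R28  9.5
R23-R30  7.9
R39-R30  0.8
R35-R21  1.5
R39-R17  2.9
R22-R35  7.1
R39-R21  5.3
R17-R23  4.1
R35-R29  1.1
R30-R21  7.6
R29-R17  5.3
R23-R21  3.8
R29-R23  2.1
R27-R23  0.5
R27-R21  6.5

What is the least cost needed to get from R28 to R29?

Shortest distances from R28:
R28: 0
R21: 9.5  (via R28)
R35: 11  (via R21)
R29: 12.1  (via R35)
Shortest route: R28–R21–R35–R29 = 12.1 hops' cost.

12.1 hops' cost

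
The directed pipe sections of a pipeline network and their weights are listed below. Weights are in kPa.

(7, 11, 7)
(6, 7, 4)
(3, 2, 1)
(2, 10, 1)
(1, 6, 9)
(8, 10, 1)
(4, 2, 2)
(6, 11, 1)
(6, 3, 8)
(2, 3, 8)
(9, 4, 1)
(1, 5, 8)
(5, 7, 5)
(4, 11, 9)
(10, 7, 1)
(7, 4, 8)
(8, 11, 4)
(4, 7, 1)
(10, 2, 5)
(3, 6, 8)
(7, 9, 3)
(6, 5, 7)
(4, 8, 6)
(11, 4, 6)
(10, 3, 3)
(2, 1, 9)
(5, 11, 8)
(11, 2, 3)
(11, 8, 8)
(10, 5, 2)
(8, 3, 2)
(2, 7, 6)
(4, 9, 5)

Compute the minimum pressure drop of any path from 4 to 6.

14 kPa

Shortest distances from 4:
4: 0
7: 1  (via 4)
2: 2  (via 4)
10: 3  (via 2)
9: 4  (via 7)
5: 5  (via 10)
3: 6  (via 10)
8: 6  (via 4)
11: 8  (via 7)
1: 11  (via 2)
6: 14  (via 3)
Shortest route: 4–2–10–3–6 = 14 kPa.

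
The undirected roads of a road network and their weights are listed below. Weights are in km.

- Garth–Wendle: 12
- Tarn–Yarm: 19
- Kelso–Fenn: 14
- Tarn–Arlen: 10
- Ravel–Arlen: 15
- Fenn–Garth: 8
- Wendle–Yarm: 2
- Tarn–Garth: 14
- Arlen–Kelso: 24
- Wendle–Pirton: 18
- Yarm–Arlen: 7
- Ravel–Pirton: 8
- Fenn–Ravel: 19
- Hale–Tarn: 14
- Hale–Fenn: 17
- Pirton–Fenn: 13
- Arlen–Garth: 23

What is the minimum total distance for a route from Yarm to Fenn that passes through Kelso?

45 km

Best Yarm to Kelso: Yarm–Arlen–Kelso costing 31
Shortest Kelso→Fenn: Kelso–Fenn = 14
Total via Kelso: 31 + 14 = 45 km.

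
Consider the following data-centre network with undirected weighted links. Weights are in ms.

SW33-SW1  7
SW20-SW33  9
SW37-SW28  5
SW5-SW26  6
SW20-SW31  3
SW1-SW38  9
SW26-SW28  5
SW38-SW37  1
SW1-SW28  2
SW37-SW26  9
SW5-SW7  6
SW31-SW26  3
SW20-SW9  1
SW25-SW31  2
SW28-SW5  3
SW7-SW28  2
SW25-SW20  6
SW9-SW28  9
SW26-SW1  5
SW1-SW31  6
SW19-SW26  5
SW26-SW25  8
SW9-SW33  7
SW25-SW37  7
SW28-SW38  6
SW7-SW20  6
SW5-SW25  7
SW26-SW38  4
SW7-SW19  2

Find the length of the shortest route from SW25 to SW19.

10 ms

Settle nodes by increasing distance from SW25:
SW25: 0
SW31: 2  (via SW25)
SW20: 5  (via SW31)
SW26: 5  (via SW31)
SW9: 6  (via SW20)
SW37: 7  (via SW25)
SW5: 7  (via SW25)
SW1: 8  (via SW31)
SW38: 8  (via SW37)
SW28: 10  (via SW26)
SW19: 10  (via SW26)
Shortest route: SW25–SW31–SW26–SW19 = 10 ms.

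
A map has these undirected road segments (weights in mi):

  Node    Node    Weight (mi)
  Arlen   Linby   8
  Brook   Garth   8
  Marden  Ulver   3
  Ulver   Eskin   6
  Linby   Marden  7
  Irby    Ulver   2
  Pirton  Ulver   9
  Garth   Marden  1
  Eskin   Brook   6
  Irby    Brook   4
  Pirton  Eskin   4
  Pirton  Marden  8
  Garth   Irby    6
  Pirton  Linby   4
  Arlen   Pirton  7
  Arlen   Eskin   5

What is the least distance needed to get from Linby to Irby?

Shortest distances from Linby:
Linby: 0
Pirton: 4  (via Linby)
Marden: 7  (via Linby)
Arlen: 8  (via Linby)
Eskin: 8  (via Pirton)
Garth: 8  (via Marden)
Ulver: 10  (via Marden)
Irby: 12  (via Ulver)
Shortest route: Linby–Marden–Ulver–Irby = 12 mi.

12 mi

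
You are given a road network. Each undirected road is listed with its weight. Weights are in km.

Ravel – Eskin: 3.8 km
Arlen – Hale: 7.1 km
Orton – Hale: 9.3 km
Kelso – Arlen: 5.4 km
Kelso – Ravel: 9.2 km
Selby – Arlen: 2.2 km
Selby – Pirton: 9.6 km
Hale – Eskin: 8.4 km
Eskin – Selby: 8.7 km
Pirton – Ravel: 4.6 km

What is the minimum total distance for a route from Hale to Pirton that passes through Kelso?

Best Hale to Kelso: Hale–Arlen–Kelso costing 12.5
Best Kelso to Pirton: Kelso–Ravel–Pirton costing 13.8
Total via Kelso: 12.5 + 13.8 = 26.3 km.

26.3 km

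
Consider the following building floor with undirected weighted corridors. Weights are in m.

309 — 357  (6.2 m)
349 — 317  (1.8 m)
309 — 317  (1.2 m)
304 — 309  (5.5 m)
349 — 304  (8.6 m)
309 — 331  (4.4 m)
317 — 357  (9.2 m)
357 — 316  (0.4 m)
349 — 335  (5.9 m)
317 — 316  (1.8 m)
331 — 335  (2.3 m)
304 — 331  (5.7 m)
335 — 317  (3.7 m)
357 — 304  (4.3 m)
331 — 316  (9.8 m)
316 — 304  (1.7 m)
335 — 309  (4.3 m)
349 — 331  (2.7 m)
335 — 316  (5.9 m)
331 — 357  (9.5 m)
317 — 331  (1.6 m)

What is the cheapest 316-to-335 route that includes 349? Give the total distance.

Shortest 316→349: 316–317–349 = 3.6
Best 349 to 335: 349–331–335 costing 5
Total via 349: 3.6 + 5 = 8.6 m.

8.6 m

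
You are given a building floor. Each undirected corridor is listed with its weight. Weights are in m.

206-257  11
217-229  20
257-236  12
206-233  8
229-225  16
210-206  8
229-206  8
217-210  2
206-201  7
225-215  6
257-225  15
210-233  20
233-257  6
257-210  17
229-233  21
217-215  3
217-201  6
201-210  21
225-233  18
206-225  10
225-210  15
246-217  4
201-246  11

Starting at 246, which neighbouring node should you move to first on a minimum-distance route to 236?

Compare a few routes:
246–217–210–257–236: 4+2+17+12 = 35
246–217–210–206–257–236: 4+2+8+11+12 = 37
246–217–210–206–233–257–236: 4+2+8+8+6+12 = 40
246–217–215–225–257–236: 4+3+6+15+12 = 40
The minimum is 35 m via 246–217–210–257–236.
So from 246 the first move is to 217.

217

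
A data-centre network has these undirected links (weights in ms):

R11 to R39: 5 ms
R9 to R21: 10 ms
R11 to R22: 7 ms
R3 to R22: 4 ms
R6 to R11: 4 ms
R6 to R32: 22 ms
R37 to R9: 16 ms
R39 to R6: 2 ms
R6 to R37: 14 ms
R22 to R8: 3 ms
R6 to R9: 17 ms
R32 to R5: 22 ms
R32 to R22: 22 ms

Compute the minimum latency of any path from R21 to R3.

Running Dijkstra from R21:
R21: 0
R9: 10  (via R21)
R37: 26  (via R9)
R6: 27  (via R9)
R39: 29  (via R6)
R11: 31  (via R6)
R22: 38  (via R11)
R8: 41  (via R22)
R3: 42  (via R22)
Shortest route: R21 → R9 → R6 → R11 → R22 → R3 = 42 ms.

42 ms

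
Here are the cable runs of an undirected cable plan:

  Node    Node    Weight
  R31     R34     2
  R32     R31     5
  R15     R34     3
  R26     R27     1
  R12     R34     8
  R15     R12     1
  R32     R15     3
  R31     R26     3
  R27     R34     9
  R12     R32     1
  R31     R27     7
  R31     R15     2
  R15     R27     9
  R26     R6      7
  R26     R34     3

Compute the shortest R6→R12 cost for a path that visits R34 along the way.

14

Best R6 to R34: R6–R26–R34 costing 10
Shortest R34→R12: R34–R15–R12 = 4
Total via R34: 10 + 4 = 14.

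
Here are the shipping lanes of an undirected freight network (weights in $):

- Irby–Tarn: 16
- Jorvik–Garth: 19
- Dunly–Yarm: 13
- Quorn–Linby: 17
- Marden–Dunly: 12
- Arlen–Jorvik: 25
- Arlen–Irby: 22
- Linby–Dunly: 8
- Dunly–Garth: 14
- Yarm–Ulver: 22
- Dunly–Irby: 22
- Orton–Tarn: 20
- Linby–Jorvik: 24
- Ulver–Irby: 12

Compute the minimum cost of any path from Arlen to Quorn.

Enumerating some paths:
Arlen–Jorvik–Linby–Quorn: 25+24+17 = 66
Arlen–Irby–Ulver–Yarm–Dunly–Linby–Quorn: 22+12+22+13+8+17 = 94
Arlen–Jorvik–Garth–Dunly–Linby–Quorn: 25+19+14+8+17 = 83
Arlen–Irby–Dunly–Linby–Quorn: 22+22+8+17 = 69
The minimum is $66 via Arlen–Jorvik–Linby–Quorn.

$66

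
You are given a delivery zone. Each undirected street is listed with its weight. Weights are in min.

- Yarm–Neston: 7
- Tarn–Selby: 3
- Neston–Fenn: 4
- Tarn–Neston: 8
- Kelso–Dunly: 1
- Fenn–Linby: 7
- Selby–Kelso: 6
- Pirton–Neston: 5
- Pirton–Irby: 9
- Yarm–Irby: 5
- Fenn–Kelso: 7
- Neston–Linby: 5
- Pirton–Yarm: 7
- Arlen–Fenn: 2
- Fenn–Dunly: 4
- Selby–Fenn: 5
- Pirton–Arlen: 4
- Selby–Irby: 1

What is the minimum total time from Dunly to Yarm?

13 min

Enumerating some paths:
Dunly–Kelso–Selby–Irby–Yarm: 1+6+1+5 = 13
Dunly–Fenn–Selby–Irby–Yarm: 4+5+1+5 = 15
Cheapest is Dunly–Kelso–Selby–Irby–Yarm at 13 min.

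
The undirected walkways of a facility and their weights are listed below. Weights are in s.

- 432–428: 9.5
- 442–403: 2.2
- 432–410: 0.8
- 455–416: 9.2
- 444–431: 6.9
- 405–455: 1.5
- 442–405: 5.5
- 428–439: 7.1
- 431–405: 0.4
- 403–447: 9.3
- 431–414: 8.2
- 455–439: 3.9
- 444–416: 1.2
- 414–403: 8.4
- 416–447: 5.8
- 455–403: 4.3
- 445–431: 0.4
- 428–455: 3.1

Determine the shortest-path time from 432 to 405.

14.1 s

Candidate routes:
432 - 428 - 439 - 455 - 405: 9.5+7.1+3.9+1.5 = 22
432 - 428 - 455 - 405: 9.5+3.1+1.5 = 14.1
432 - 428 - 455 - 403 - 442 - 405: 9.5+3.1+4.3+2.2+5.5 = 24.6
432 - 428 - 455 - 416 - 444 - 431 - 405: 9.5+3.1+9.2+1.2+6.9+0.4 = 30.3
Cheapest is 432 - 428 - 455 - 405 at 14.1 s.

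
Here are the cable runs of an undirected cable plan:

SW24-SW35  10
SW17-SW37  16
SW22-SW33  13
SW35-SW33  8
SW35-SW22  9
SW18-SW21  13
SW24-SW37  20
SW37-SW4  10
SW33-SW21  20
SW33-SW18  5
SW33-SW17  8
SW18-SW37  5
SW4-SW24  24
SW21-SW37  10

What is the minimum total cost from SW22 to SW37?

Candidate routes:
SW22–SW35–SW33–SW18–SW37: 9+8+5+5 = 27
SW22–SW33–SW18–SW37: 13+5+5 = 23
The minimum is 23 via SW22–SW33–SW18–SW37.

23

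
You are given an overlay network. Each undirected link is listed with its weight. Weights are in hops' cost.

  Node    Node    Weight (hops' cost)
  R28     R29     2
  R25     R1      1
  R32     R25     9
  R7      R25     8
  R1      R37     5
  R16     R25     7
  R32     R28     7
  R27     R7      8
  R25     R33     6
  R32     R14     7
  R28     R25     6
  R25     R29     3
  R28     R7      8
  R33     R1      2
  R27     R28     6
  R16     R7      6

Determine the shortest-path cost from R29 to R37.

Settle nodes by increasing distance from R29:
R29: 0
R28: 2  (via R29)
R25: 3  (via R29)
R1: 4  (via R25)
R33: 6  (via R1)
R27: 8  (via R28)
R37: 9  (via R1)
Shortest route: R29–R25–R1–R37 = 9 hops' cost.

9 hops' cost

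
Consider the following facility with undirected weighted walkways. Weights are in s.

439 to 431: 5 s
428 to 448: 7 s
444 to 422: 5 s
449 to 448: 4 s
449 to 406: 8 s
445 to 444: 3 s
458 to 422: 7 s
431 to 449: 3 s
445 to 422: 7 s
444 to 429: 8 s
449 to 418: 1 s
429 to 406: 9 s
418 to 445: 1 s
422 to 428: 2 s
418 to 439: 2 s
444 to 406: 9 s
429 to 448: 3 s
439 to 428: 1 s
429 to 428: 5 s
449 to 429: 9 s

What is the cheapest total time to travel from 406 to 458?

21 s

Enumerating some paths:
406 - 429 - 428 - 422 - 458: 9+5+2+7 = 23
406 - 444 - 422 - 458: 9+5+7 = 21
406 - 449 - 418 - 445 - 422 - 458: 8+1+1+7+7 = 24
The minimum is 21 s via 406 - 444 - 422 - 458.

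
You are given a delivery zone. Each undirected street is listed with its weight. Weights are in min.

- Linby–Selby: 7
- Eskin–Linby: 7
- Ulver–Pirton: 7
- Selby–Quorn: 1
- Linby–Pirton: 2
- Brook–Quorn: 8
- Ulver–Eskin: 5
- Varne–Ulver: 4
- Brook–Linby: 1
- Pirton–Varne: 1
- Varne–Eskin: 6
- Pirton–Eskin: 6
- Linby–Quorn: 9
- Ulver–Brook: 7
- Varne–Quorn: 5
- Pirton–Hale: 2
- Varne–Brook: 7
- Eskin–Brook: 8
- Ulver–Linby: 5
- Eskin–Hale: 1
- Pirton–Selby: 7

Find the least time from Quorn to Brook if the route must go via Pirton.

9 min

Best Quorn to Pirton: Quorn → Varne → Pirton costing 6
Best Pirton to Brook: Pirton → Linby → Brook costing 3
Total via Pirton: 6 + 3 = 9 min.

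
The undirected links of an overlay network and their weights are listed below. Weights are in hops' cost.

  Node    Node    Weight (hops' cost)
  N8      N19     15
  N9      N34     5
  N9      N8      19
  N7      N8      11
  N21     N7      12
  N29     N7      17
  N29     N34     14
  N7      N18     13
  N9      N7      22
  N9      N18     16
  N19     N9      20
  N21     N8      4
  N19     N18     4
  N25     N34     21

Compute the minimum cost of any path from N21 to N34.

28 hops' cost

Settle nodes by increasing distance from N21:
N21: 0
N8: 4  (via N21)
N7: 12  (via N21)
N19: 19  (via N8)
N18: 23  (via N19)
N9: 23  (via N8)
N34: 28  (via N9)
Shortest route: N21–N8–N9–N34 = 28 hops' cost.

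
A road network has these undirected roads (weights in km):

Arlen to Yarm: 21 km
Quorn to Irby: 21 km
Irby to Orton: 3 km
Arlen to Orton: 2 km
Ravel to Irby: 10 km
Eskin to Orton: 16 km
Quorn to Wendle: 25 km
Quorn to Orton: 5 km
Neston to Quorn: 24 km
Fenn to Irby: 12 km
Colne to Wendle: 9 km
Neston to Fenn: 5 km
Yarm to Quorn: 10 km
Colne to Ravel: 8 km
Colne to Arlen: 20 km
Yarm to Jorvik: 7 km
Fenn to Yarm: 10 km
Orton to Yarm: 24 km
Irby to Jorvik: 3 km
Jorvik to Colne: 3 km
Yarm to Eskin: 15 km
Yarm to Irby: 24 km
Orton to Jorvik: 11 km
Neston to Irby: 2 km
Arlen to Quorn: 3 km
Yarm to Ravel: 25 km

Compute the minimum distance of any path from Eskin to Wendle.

34 km

Running Dijkstra from Eskin:
Eskin: 0
Yarm: 15  (via Eskin)
Orton: 16  (via Eskin)
Arlen: 18  (via Orton)
Irby: 19  (via Orton)
Quorn: 21  (via Orton)
Neston: 21  (via Irby)
Jorvik: 22  (via Yarm)
Colne: 25  (via Jorvik)
Fenn: 25  (via Yarm)
Ravel: 29  (via Irby)
Wendle: 34  (via Colne)
Shortest route: Eskin → Yarm → Jorvik → Colne → Wendle = 34 km.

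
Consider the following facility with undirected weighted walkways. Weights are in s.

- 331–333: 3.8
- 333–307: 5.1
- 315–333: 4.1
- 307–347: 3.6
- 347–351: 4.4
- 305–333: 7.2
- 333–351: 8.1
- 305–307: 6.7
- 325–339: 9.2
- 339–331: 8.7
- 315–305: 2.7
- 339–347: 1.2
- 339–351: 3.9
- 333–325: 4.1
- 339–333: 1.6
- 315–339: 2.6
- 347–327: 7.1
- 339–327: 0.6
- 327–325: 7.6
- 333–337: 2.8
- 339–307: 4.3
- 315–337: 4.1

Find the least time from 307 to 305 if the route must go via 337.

Best 307 to 337: 307 → 333 → 337 costing 7.9
Shortest 337→305: 337 → 315 → 305 = 6.8
Total via 337: 7.9 + 6.8 = 14.7 s.

14.7 s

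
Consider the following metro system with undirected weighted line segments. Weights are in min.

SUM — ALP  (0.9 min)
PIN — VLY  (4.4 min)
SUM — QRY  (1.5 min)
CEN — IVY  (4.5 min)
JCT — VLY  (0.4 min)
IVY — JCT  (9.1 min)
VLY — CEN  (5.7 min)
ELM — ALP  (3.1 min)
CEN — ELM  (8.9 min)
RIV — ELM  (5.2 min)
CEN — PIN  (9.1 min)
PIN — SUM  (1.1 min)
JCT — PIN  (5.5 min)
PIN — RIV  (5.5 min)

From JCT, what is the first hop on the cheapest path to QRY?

VLY

Candidate routes:
JCT–VLY–PIN–SUM–QRY: 0.4+4.4+1.1+1.5 = 7.4
JCT–VLY–CEN–PIN–SUM–QRY: 0.4+5.7+9.1+1.1+1.5 = 17.8
JCT–PIN–SUM–QRY: 5.5+1.1+1.5 = 8.1
The minimum is 7.4 min via JCT–VLY–PIN–SUM–QRY.
So from JCT the first move is to VLY.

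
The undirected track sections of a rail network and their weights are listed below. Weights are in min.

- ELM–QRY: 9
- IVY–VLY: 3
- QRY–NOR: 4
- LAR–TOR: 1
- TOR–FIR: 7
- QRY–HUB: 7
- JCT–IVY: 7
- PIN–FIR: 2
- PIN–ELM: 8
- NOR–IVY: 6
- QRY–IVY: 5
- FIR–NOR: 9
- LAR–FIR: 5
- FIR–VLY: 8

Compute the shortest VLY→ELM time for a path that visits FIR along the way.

18 min

Shortest VLY→FIR: VLY–FIR = 8
Shortest FIR→ELM: FIR–PIN–ELM = 10
Total via FIR: 8 + 10 = 18 min.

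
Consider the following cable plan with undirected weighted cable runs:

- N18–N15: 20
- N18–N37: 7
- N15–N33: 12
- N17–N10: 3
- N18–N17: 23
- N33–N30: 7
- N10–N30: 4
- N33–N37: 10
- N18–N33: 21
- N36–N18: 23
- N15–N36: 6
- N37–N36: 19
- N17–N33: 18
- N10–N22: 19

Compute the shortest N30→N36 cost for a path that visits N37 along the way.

Shortest N30→N37: N30–N33–N37 = 17
Shortest N37→N36: N37–N36 = 19
Total via N37: 17 + 19 = 36.

36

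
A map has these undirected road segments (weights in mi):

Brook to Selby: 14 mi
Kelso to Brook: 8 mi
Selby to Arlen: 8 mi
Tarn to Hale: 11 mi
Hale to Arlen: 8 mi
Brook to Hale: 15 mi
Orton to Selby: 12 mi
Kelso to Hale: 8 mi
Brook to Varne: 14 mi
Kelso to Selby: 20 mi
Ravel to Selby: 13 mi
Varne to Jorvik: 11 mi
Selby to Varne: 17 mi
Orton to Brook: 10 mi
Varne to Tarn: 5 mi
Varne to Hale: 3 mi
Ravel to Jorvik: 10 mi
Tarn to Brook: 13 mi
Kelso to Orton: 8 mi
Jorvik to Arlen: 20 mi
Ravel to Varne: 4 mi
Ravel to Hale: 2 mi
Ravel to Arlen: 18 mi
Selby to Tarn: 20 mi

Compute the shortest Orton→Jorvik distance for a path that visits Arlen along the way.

40 mi

Best Orton to Arlen: Orton → Selby → Arlen costing 20
Shortest Arlen→Jorvik: Arlen → Jorvik = 20
Total via Arlen: 20 + 20 = 40 mi.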